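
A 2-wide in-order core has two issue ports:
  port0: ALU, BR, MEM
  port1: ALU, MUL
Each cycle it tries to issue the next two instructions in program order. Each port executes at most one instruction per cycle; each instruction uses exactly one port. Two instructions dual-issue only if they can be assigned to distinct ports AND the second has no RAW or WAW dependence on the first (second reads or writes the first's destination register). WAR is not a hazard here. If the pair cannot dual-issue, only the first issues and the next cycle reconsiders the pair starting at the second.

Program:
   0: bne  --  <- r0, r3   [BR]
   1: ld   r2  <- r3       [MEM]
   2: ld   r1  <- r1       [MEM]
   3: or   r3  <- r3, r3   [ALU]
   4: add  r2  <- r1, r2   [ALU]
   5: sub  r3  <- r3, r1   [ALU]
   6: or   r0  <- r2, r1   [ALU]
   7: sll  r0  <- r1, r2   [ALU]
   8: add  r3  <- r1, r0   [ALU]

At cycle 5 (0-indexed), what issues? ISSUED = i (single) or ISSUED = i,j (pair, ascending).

  cy0 -> i0 (bne) no-port BR/MEM
  cy1 -> i1 (ld) no-port MEM/MEM
  cy2 -> i2+i3 (ld or) dual
  cy3 -> i4+i5 (add sub) dual
  cy4 -> i6 (or) WAW r0
  cy5 -> i7 (sll) RAW r0
  cy6 -> i8 (add) tail

ISSUED = 7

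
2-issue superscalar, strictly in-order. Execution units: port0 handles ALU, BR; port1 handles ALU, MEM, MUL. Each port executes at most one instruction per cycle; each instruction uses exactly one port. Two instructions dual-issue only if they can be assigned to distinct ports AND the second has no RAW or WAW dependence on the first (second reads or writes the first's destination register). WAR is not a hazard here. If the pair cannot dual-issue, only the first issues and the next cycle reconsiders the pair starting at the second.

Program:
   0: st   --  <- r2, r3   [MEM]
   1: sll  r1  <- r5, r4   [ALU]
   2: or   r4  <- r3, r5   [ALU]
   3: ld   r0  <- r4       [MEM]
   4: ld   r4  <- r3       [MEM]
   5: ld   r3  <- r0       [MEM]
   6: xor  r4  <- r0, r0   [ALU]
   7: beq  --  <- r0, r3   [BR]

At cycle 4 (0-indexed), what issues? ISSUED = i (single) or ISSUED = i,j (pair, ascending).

ISSUED = 5,6

  cy0 -> i0+i1 (st.MEM;sll.ALU) 2-wide
  cy1 -> i2 (or.ALU) RAW r4
  cy2 -> i3 (ld.MEM) no-port MEM/MEM
  cy3 -> i4 (ld.MEM) no-port MEM/MEM
  cy4 -> i5+i6 (ld.MEM;xor.ALU) 2-wide
  cy5 -> i7 (beq.BR) tail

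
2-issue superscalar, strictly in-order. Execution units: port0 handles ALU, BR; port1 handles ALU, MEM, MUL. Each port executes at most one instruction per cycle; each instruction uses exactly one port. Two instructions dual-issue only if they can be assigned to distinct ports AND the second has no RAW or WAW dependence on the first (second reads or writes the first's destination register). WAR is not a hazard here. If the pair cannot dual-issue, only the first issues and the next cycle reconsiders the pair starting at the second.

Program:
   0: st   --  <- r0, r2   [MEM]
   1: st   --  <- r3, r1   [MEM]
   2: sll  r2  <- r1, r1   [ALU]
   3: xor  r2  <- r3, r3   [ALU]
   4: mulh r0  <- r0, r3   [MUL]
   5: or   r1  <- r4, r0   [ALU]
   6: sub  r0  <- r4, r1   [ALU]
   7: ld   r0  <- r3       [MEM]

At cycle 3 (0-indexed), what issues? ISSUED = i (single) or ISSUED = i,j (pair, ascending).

t=0 i0:st ; no-port MEM/MEM
t=1 i1&i2:st;sll ; dual
t=2 i3&i4:xor;mulh ; dual
t=3 i5:or ; RAW r1
t=4 i6:sub ; WAW r0
t=5 i7:ld ; tail

ISSUED = 5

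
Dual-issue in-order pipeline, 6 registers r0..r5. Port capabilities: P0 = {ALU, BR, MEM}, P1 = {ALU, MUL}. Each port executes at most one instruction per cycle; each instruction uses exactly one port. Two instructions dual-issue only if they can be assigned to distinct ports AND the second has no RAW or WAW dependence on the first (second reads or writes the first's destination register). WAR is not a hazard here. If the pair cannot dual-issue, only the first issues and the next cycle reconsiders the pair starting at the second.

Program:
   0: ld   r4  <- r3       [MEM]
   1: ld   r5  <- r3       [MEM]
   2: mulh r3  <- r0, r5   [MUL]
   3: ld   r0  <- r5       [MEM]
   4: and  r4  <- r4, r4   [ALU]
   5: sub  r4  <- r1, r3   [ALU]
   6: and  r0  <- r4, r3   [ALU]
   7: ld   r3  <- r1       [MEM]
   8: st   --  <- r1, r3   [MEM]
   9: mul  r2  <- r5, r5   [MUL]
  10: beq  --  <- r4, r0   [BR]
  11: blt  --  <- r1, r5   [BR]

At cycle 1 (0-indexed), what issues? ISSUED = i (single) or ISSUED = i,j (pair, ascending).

[0] i0  ld  -- no-port MEM/MEM
[1] i1  ld  -- RAW r5
[2] i2+i3  mulh+ld  -- 2-wide
[3] i4  and  -- WAW r4
[4] i5  sub  -- RAW r4
[5] i6+i7  and+ld  -- 2-wide
[6] i8+i9  st+mul  -- 2-wide
[7] i10  beq  -- no-port BR/BR
[8] i11  blt  -- tail

ISSUED = 1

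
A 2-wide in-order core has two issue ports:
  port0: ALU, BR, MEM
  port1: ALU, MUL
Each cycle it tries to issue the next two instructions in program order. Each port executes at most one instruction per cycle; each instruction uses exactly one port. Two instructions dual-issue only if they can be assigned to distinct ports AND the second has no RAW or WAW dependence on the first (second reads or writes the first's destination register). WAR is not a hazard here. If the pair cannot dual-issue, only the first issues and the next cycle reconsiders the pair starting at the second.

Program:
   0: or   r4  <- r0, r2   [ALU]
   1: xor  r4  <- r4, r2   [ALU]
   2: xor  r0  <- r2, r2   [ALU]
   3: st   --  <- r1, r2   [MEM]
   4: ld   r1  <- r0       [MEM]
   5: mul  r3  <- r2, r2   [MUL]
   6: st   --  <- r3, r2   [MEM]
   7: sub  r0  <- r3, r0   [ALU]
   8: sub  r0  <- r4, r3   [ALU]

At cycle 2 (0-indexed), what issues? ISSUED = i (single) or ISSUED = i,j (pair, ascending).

  cy0 -> i0 (or) RAW+WAW r4
  cy1 -> i1,i2 (xor/xor) pair
  cy2 -> i3 (st) no-port MEM/MEM
  cy3 -> i4,i5 (ld/mul) pair
  cy4 -> i6,i7 (st/sub) pair
  cy5 -> i8 (sub) tail

ISSUED = 3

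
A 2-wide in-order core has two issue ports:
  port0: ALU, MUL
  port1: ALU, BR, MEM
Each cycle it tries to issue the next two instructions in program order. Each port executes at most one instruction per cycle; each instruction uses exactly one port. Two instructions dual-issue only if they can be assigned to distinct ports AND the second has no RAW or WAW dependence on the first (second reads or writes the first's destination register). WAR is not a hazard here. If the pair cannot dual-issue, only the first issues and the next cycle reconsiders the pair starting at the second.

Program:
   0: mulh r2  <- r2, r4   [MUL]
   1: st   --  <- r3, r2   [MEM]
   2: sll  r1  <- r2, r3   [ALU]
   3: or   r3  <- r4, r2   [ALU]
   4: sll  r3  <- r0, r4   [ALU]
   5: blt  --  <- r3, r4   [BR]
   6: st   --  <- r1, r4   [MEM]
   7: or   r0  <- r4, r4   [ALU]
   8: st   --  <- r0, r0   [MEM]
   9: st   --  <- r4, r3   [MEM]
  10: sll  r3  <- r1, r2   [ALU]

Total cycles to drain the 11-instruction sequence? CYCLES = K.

CYCLES = 8

[0] i0  mulh.MUL  -- RAW r2
[1] i1,i2  st.MEM sll.ALU  -- dual
[2] i3  or.ALU  -- WAW r3
[3] i4  sll.ALU  -- RAW r3
[4] i5  blt.BR  -- no-port BR/MEM
[5] i6,i7  st.MEM or.ALU  -- dual
[6] i8  st.MEM  -- no-port MEM/MEM
[7] i9,i10  st.MEM sll.ALU  -- dual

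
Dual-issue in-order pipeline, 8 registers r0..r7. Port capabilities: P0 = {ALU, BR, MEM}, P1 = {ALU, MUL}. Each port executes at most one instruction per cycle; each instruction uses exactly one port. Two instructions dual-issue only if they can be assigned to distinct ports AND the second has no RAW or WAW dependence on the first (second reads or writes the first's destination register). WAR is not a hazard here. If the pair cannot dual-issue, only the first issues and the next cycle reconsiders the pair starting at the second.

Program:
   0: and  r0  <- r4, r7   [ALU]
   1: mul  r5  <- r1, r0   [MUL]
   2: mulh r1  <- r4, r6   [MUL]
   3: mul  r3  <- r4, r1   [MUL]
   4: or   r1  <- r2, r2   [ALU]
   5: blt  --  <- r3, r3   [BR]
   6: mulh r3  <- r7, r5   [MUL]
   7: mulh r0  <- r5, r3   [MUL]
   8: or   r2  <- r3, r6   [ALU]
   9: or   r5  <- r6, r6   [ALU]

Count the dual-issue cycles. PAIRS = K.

PAIRS = 3

#0 head=0: and i0 RAW r0
#1 head=1: mul i1 no-port MUL/MUL
#2 head=2: mulh i2 no-port MUL/MUL
#3 head=3: mul+or i3+i4 dual
#4 head=5: blt+mulh i5+i6 dual
#5 head=7: mulh+or i7+i8 dual
#6 head=9: or i9 tail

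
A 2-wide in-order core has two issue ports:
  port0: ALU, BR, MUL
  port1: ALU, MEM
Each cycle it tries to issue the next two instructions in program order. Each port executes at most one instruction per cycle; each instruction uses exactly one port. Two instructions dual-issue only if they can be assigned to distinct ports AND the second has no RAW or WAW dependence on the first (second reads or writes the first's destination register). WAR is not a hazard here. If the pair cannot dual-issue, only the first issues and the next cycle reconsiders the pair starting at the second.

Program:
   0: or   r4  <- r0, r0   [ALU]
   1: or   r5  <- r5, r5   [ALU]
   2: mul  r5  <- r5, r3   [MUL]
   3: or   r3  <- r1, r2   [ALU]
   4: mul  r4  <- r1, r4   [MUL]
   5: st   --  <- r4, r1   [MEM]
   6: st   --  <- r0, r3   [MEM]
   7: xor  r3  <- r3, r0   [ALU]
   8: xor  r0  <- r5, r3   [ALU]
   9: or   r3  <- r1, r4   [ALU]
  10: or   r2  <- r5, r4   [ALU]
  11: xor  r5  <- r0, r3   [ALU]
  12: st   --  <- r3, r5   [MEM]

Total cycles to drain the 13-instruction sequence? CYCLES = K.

CYCLES = 8

[0] i0&i1  or+or  -- 2-wide
[1] i2&i3  mul+or  -- 2-wide
[2] i4  mul  -- RAW r4
[3] i5  st  -- no-port MEM/MEM
[4] i6&i7  st+xor  -- 2-wide
[5] i8&i9  xor+or  -- 2-wide
[6] i10&i11  or+xor  -- 2-wide
[7] i12  st  -- tail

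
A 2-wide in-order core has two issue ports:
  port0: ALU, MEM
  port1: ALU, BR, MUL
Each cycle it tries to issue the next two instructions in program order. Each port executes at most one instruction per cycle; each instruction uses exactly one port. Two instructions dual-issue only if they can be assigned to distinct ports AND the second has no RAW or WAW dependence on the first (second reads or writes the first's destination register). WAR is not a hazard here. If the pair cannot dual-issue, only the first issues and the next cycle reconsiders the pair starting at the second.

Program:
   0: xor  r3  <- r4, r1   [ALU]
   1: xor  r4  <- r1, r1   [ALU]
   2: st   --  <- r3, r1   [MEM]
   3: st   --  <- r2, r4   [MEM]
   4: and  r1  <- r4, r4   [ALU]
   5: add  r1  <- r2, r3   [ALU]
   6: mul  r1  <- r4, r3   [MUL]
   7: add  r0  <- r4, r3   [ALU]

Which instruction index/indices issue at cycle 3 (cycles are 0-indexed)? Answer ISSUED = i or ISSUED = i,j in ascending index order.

ISSUED = 5

  cy0 -> i0&i1 (xor+xor) pair
  cy1 -> i2 (st) no-port MEM/MEM
  cy2 -> i3&i4 (st+and) pair
  cy3 -> i5 (add) WAW r1
  cy4 -> i6&i7 (mul+add) pair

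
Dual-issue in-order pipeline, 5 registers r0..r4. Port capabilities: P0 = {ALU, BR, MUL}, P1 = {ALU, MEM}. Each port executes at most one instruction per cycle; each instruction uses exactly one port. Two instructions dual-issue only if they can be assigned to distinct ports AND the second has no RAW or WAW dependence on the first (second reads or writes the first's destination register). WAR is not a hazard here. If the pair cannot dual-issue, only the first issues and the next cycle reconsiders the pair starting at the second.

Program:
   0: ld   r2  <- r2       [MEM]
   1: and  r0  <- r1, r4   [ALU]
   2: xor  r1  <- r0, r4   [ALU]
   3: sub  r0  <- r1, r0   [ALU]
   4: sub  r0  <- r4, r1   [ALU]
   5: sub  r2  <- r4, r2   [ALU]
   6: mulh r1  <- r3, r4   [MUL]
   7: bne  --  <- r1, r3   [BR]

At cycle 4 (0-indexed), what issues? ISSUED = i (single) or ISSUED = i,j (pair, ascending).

ISSUED = 6

c0: i0,i1 ld.MEM and.ALU  2-wide
c1: i2 xor.ALU  RAW r1
c2: i3 sub.ALU  WAW r0
c3: i4,i5 sub.ALU sub.ALU  2-wide
c4: i6 mulh.MUL  no-port MUL/BR
c5: i7 bne.BR  tail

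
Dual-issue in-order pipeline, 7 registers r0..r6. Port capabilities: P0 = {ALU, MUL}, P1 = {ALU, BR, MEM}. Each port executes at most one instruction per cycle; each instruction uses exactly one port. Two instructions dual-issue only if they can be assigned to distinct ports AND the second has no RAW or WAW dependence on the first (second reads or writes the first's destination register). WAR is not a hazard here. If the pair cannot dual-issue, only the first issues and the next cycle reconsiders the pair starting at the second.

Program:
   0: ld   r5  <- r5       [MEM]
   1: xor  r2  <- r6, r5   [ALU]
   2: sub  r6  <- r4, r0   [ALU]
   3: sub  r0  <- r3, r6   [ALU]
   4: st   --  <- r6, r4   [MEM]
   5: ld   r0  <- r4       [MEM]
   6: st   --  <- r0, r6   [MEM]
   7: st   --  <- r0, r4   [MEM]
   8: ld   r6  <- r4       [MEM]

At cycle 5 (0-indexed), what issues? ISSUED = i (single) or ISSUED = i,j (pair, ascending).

ISSUED = 7

t=0 i0:ld.MEM ; RAW r5
t=1 i1,i2:xor.ALU sub.ALU ; pair
t=2 i3,i4:sub.ALU st.MEM ; pair
t=3 i5:ld.MEM ; no-port MEM/MEM
t=4 i6:st.MEM ; no-port MEM/MEM
t=5 i7:st.MEM ; no-port MEM/MEM
t=6 i8:ld.MEM ; tail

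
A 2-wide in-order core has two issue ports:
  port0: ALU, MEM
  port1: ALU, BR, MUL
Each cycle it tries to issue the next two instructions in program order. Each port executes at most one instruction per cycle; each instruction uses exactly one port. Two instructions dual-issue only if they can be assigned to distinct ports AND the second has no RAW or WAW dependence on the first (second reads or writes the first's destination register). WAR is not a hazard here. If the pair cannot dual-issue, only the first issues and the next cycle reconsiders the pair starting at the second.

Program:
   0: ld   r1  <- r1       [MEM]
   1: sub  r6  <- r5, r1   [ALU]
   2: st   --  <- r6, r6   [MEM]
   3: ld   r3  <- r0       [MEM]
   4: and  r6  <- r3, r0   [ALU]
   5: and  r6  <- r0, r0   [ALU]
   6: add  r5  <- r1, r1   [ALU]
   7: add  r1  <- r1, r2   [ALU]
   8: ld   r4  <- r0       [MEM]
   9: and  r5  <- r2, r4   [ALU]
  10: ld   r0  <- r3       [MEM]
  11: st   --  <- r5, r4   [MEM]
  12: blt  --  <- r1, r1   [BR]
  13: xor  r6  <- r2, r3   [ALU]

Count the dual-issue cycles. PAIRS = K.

0. ld @i0  | RAW r1
1. sub @i1  | RAW r6
2. st @i2  | no-port MEM/MEM
3. ld @i3  | RAW r3
4. and @i4  | WAW r6
5. and add @i5,i6  | dual
6. add ld @i7,i8  | dual
7. and ld @i9,i10  | dual
8. st blt @i11,i12  | dual
9. xor @i13  | tail

PAIRS = 4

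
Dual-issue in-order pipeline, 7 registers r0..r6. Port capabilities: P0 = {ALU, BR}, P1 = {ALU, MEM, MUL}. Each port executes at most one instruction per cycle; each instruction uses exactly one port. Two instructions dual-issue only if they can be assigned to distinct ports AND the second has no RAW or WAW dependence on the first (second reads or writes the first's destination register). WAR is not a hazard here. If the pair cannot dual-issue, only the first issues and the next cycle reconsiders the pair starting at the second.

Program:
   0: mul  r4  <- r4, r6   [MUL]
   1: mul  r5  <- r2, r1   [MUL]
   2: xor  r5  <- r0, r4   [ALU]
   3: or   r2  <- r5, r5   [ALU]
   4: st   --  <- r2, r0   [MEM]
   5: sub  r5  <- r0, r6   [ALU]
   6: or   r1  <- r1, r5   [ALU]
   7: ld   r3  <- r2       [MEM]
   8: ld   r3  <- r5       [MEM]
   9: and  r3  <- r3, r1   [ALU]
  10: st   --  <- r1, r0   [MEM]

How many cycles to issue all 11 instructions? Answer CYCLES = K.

CYCLES = 8

  cy0 -> i0 (mul) no-port MUL/MUL
  cy1 -> i1 (mul) WAW r5
  cy2 -> i2 (xor) RAW r5
  cy3 -> i3 (or) RAW r2
  cy4 -> i4/i5 (st/sub) pair
  cy5 -> i6/i7 (or/ld) pair
  cy6 -> i8 (ld) RAW+WAW r3
  cy7 -> i9/i10 (and/st) pair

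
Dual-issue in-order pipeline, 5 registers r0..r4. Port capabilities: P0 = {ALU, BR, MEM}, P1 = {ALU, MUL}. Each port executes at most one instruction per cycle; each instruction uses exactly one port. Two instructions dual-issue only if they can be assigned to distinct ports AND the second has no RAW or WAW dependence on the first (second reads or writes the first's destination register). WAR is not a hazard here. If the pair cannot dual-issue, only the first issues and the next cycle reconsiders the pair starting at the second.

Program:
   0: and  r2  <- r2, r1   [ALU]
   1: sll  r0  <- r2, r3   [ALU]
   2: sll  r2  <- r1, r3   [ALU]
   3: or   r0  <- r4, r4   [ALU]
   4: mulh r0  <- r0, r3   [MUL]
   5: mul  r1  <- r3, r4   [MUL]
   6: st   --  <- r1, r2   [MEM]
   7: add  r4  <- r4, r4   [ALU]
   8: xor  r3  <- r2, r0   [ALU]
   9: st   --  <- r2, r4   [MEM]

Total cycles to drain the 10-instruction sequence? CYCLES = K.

CYCLES = 7

c0: i0 and  RAW r2
c1: i1/i2 sll;sll  2-wide
c2: i3 or  RAW+WAW r0
c3: i4 mulh  no-port MUL/MUL
c4: i5 mul  RAW r1
c5: i6/i7 st;add  2-wide
c6: i8/i9 xor;st  2-wide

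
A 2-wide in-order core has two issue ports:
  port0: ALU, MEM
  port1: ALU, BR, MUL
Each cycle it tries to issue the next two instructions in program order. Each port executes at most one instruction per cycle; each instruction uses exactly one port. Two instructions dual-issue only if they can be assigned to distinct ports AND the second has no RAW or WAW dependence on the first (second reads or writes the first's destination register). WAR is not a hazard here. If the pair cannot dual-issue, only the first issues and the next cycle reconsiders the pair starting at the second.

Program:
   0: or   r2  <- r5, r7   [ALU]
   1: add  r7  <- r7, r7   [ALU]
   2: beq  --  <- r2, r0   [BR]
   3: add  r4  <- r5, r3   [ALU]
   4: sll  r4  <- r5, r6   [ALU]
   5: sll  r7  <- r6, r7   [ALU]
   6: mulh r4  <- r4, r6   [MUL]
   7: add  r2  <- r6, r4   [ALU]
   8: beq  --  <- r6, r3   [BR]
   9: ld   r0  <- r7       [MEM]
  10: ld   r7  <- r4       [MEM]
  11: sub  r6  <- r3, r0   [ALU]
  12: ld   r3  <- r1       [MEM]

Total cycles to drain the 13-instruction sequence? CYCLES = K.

#0 head=0: or.ALU;add.ALU i0&i1 2-wide
#1 head=2: beq.BR;add.ALU i2&i3 2-wide
#2 head=4: sll.ALU;sll.ALU i4&i5 2-wide
#3 head=6: mulh.MUL i6 RAW r4
#4 head=7: add.ALU;beq.BR i7&i8 2-wide
#5 head=9: ld.MEM i9 no-port MEM/MEM
#6 head=10: ld.MEM;sub.ALU i10&i11 2-wide
#7 head=12: ld.MEM i12 tail

CYCLES = 8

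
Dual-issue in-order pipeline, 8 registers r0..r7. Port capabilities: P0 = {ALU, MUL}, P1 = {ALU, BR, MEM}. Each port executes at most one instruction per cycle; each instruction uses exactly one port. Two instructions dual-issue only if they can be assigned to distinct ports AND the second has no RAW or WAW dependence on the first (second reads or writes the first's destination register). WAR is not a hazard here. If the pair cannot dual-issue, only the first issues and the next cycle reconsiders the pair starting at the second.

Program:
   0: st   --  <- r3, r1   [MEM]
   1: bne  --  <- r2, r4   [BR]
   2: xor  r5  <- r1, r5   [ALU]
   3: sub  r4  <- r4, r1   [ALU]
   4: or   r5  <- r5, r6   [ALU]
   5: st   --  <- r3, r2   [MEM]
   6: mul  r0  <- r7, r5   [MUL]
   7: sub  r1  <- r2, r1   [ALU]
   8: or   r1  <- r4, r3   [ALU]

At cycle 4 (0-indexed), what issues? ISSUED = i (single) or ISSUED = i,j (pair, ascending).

0. st.MEM @i0  | no-port MEM/BR
1. bne.BR xor.ALU @i1+i2  | 2-wide
2. sub.ALU or.ALU @i3+i4  | 2-wide
3. st.MEM mul.MUL @i5+i6  | 2-wide
4. sub.ALU @i7  | WAW r1
5. or.ALU @i8  | tail

ISSUED = 7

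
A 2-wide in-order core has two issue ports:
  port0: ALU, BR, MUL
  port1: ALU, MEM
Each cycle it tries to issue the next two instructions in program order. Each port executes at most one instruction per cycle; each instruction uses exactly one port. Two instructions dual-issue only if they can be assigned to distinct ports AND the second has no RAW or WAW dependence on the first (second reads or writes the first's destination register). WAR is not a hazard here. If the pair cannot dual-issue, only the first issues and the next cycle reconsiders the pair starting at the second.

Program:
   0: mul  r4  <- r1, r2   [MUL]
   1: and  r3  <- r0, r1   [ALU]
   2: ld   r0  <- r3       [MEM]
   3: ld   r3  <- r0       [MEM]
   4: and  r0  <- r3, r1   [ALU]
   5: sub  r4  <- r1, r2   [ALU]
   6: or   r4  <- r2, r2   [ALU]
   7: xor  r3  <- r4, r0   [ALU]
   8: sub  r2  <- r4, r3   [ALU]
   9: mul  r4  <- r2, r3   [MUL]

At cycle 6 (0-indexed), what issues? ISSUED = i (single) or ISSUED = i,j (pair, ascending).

t=0 i0+i1:mul.MUL/and.ALU ; 2-wide
t=1 i2:ld.MEM ; no-port MEM/MEM
t=2 i3:ld.MEM ; RAW r3
t=3 i4+i5:and.ALU/sub.ALU ; 2-wide
t=4 i6:or.ALU ; RAW r4
t=5 i7:xor.ALU ; RAW r3
t=6 i8:sub.ALU ; RAW r2
t=7 i9:mul.MUL ; tail

ISSUED = 8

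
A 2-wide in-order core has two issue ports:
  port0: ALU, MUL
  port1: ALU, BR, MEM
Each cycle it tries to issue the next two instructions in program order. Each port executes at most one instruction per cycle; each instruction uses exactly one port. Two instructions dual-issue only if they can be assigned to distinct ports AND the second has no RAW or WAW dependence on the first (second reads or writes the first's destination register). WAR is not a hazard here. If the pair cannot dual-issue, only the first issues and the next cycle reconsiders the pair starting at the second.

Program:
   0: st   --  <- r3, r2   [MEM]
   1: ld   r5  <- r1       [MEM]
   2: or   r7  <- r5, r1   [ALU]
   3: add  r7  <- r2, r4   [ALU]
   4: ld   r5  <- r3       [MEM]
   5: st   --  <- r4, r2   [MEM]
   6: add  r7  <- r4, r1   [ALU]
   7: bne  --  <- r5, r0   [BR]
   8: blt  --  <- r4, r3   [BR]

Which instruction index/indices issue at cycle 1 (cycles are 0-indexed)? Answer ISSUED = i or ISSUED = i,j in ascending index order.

  cy0 -> i0 (st.MEM) no-port MEM/MEM
  cy1 -> i1 (ld.MEM) RAW r5
  cy2 -> i2 (or.ALU) WAW r7
  cy3 -> i3&i4 (add.ALU ld.MEM) 2-wide
  cy4 -> i5&i6 (st.MEM add.ALU) 2-wide
  cy5 -> i7 (bne.BR) no-port BR/BR
  cy6 -> i8 (blt.BR) tail

ISSUED = 1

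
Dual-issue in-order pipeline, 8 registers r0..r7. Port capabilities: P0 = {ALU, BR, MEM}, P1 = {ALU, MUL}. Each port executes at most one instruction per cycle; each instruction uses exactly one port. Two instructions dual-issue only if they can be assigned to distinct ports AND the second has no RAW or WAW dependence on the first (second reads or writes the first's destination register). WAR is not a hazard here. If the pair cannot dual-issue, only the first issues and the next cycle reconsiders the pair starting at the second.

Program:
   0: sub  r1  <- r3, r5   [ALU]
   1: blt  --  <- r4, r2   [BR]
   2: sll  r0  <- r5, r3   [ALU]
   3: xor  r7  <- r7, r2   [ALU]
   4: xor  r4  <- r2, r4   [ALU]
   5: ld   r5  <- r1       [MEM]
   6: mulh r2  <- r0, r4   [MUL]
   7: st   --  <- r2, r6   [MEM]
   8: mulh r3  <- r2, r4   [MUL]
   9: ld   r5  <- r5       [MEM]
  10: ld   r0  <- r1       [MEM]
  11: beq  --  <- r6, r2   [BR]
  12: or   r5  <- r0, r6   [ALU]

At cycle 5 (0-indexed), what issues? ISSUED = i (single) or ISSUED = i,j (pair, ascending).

#0 head=0: sub.ALU;blt.BR i0&i1 2-wide
#1 head=2: sll.ALU;xor.ALU i2&i3 2-wide
#2 head=4: xor.ALU;ld.MEM i4&i5 2-wide
#3 head=6: mulh.MUL i6 RAW r2
#4 head=7: st.MEM;mulh.MUL i7&i8 2-wide
#5 head=9: ld.MEM i9 no-port MEM/MEM
#6 head=10: ld.MEM i10 no-port MEM/BR
#7 head=11: beq.BR;or.ALU i11&i12 2-wide

ISSUED = 9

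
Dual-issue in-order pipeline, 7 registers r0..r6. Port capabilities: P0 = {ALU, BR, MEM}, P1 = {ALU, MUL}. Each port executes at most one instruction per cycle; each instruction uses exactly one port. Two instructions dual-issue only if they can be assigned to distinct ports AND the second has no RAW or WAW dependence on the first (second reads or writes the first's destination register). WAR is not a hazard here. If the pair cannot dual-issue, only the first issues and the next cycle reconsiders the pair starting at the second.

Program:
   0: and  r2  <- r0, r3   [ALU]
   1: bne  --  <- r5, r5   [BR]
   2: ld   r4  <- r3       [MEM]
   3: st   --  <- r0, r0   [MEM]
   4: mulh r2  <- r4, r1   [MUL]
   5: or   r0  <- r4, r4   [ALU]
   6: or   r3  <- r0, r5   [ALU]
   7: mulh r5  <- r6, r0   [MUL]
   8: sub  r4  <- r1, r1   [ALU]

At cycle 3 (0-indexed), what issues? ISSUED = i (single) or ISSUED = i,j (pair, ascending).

ISSUED = 5

t=0 i0&i1:and.ALU;bne.BR ; 2-wide
t=1 i2:ld.MEM ; no-port MEM/MEM
t=2 i3&i4:st.MEM;mulh.MUL ; 2-wide
t=3 i5:or.ALU ; RAW r0
t=4 i6&i7:or.ALU;mulh.MUL ; 2-wide
t=5 i8:sub.ALU ; tail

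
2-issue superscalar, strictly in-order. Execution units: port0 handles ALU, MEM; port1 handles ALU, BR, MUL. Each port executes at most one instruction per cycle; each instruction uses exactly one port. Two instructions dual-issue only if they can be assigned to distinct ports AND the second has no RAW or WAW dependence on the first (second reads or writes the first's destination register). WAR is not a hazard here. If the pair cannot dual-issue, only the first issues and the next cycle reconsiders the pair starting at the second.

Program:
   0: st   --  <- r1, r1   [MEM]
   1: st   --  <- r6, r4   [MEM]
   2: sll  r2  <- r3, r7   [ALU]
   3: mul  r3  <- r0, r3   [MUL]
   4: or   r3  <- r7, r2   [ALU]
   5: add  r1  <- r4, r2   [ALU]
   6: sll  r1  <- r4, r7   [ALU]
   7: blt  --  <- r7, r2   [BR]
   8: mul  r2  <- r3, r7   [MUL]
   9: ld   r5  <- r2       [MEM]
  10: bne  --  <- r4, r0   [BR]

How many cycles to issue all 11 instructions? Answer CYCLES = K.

CYCLES = 7

#0 head=0: st.MEM i0 no-port MEM/MEM
#1 head=1: st.MEM;sll.ALU i1,i2 pair
#2 head=3: mul.MUL i3 WAW r3
#3 head=4: or.ALU;add.ALU i4,i5 pair
#4 head=6: sll.ALU;blt.BR i6,i7 pair
#5 head=8: mul.MUL i8 RAW r2
#6 head=9: ld.MEM;bne.BR i9,i10 pair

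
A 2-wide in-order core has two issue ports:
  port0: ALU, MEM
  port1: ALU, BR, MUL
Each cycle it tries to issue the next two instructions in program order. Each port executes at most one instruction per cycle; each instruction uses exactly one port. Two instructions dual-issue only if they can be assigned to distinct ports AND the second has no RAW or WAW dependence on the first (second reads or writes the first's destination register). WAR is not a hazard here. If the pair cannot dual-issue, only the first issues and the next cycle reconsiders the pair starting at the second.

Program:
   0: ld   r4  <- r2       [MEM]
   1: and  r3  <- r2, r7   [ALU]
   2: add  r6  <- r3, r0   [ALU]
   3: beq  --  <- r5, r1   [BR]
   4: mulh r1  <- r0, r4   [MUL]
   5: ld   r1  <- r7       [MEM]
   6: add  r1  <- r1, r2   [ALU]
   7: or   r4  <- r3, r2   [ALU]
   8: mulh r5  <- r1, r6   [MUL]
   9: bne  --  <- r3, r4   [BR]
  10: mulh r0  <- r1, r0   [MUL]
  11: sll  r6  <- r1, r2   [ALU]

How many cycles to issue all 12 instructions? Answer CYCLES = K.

0. ld/and @i0/i1  | 2-wide
1. add/beq @i2/i3  | 2-wide
2. mulh @i4  | WAW r1
3. ld @i5  | RAW+WAW r1
4. add/or @i6/i7  | 2-wide
5. mulh @i8  | no-port MUL/BR
6. bne @i9  | no-port BR/MUL
7. mulh/sll @i10/i11  | 2-wide

CYCLES = 8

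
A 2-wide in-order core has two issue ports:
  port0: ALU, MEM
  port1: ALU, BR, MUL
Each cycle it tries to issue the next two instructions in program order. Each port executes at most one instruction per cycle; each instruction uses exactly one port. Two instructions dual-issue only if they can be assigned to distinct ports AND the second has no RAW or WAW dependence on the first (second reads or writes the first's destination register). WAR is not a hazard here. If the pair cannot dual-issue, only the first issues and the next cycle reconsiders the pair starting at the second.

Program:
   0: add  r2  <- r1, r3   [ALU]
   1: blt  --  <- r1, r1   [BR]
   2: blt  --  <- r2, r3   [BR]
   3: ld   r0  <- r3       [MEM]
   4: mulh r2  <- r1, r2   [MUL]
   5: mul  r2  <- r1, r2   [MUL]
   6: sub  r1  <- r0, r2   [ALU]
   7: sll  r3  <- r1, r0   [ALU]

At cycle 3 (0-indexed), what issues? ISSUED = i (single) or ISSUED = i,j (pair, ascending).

c0: i0,i1 add+blt  2-wide
c1: i2,i3 blt+ld  2-wide
c2: i4 mulh  no-port MUL/MUL
c3: i5 mul  RAW r2
c4: i6 sub  RAW r1
c5: i7 sll  tail

ISSUED = 5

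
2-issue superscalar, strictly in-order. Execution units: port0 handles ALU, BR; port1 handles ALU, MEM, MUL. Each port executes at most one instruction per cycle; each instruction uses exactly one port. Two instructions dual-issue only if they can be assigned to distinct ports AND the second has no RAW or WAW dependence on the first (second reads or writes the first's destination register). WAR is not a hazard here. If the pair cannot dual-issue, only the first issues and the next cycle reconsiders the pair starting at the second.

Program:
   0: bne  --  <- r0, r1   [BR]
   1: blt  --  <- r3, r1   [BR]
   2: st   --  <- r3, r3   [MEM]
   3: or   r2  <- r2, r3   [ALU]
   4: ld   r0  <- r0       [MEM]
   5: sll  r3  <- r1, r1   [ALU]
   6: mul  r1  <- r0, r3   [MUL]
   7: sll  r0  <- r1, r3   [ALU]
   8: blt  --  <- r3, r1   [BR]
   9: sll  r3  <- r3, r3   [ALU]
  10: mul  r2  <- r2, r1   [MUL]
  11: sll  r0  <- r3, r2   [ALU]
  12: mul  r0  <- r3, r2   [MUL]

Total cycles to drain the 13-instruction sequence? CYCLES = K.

  cy0 -> i0 (bne.BR) no-port BR/BR
  cy1 -> i1&i2 (blt.BR/st.MEM) dual
  cy2 -> i3&i4 (or.ALU/ld.MEM) dual
  cy3 -> i5 (sll.ALU) RAW r3
  cy4 -> i6 (mul.MUL) RAW r1
  cy5 -> i7&i8 (sll.ALU/blt.BR) dual
  cy6 -> i9&i10 (sll.ALU/mul.MUL) dual
  cy7 -> i11 (sll.ALU) WAW r0
  cy8 -> i12 (mul.MUL) tail

CYCLES = 9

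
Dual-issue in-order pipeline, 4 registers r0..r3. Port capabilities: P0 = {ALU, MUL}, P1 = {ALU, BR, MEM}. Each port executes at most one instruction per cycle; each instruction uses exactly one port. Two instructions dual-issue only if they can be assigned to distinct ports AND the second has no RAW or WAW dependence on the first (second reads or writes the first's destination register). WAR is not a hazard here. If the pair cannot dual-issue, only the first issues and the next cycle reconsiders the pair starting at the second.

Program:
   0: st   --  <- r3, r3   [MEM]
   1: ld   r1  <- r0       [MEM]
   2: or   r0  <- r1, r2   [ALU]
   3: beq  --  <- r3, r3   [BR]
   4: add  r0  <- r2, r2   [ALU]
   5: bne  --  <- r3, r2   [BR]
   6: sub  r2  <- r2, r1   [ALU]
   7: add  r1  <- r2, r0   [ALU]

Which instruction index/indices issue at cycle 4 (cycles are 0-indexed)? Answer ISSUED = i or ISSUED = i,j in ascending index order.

ISSUED = 6

c0: i0 st  no-port MEM/MEM
c1: i1 ld  RAW r1
c2: i2&i3 or;beq  pair
c3: i4&i5 add;bne  pair
c4: i6 sub  RAW r2
c5: i7 add  tail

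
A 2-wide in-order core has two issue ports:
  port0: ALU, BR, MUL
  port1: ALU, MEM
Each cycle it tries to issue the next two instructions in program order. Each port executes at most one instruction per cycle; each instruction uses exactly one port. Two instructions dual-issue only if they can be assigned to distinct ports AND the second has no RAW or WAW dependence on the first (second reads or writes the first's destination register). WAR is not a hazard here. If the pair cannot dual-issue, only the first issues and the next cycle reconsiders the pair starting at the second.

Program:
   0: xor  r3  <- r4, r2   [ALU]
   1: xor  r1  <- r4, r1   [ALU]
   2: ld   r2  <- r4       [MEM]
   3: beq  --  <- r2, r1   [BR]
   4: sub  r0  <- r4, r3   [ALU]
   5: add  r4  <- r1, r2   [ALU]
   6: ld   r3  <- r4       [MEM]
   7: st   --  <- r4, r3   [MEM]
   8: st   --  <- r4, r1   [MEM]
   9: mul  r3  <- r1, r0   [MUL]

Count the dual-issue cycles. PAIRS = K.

0. xor.ALU/xor.ALU @i0&i1  | dual
1. ld.MEM @i2  | RAW r2
2. beq.BR/sub.ALU @i3&i4  | dual
3. add.ALU @i5  | RAW r4
4. ld.MEM @i6  | no-port MEM/MEM
5. st.MEM @i7  | no-port MEM/MEM
6. st.MEM/mul.MUL @i8&i9  | dual

PAIRS = 3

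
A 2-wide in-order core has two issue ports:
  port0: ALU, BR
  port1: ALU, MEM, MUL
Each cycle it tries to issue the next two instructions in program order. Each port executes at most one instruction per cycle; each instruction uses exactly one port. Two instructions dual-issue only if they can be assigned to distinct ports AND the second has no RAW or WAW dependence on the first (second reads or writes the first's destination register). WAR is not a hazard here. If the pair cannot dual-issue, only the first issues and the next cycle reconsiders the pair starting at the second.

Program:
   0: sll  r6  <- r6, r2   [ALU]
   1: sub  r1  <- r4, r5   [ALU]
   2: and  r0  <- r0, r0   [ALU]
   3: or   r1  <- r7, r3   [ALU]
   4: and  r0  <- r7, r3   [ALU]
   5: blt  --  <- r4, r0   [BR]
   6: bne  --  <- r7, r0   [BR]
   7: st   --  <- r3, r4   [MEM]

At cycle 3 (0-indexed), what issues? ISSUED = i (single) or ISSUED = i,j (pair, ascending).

ISSUED = 5

c0: i0/i1 sll;sub  dual
c1: i2/i3 and;or  dual
c2: i4 and  RAW r0
c3: i5 blt  no-port BR/BR
c4: i6/i7 bne;st  dual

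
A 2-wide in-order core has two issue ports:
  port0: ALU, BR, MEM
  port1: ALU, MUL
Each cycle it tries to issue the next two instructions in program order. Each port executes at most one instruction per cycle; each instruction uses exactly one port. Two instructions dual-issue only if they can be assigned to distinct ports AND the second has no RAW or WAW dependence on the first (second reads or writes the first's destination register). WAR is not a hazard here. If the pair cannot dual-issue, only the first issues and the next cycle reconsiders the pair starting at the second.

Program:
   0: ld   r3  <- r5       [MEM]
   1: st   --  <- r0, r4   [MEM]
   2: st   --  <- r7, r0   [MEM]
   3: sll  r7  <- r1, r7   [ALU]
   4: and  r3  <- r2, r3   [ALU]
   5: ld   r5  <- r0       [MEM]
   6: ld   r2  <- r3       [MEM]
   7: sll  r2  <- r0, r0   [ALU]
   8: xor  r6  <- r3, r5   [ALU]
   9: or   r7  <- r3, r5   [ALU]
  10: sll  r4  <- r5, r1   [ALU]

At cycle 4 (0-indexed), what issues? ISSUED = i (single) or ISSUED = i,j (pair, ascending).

#0 head=0: ld.MEM i0 no-port MEM/MEM
#1 head=1: st.MEM i1 no-port MEM/MEM
#2 head=2: st.MEM sll.ALU i2,i3 pair
#3 head=4: and.ALU ld.MEM i4,i5 pair
#4 head=6: ld.MEM i6 WAW r2
#5 head=7: sll.ALU xor.ALU i7,i8 pair
#6 head=9: or.ALU sll.ALU i9,i10 pair

ISSUED = 6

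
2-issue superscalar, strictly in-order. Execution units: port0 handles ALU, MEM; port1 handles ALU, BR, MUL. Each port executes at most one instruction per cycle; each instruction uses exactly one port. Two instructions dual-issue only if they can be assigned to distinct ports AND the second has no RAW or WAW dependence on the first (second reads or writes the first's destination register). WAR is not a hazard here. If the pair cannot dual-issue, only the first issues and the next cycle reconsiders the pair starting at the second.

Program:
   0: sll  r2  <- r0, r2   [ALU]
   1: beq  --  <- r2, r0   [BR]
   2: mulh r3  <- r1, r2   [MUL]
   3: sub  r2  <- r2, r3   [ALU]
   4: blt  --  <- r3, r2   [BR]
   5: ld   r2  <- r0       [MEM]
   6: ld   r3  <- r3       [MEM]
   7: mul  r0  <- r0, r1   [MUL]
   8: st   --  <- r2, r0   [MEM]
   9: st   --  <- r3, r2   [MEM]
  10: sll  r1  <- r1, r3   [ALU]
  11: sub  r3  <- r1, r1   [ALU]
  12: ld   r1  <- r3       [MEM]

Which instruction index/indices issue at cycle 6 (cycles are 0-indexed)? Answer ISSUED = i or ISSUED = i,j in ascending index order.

ISSUED = 8

c0: i0 sll  RAW r2
c1: i1 beq  no-port BR/MUL
c2: i2 mulh  RAW r3
c3: i3 sub  RAW r2
c4: i4&i5 blt+ld  pair
c5: i6&i7 ld+mul  pair
c6: i8 st  no-port MEM/MEM
c7: i9&i10 st+sll  pair
c8: i11 sub  RAW r3
c9: i12 ld  tail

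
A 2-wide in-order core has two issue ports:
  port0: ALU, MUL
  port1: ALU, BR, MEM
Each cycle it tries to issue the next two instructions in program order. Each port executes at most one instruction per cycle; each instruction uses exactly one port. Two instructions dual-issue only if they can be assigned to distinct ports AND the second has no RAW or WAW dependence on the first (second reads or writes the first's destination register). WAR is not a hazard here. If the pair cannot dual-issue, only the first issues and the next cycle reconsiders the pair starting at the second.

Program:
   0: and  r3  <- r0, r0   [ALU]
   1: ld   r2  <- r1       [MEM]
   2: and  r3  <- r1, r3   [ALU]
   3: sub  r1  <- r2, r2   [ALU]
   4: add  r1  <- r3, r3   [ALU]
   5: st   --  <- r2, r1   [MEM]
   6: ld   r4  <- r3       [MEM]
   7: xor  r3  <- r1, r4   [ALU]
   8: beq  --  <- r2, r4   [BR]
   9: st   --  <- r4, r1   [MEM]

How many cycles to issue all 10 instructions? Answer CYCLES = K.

t=0 i0,i1:and/ld ; dual
t=1 i2,i3:and/sub ; dual
t=2 i4:add ; RAW r1
t=3 i5:st ; no-port MEM/MEM
t=4 i6:ld ; RAW r4
t=5 i7,i8:xor/beq ; dual
t=6 i9:st ; tail

CYCLES = 7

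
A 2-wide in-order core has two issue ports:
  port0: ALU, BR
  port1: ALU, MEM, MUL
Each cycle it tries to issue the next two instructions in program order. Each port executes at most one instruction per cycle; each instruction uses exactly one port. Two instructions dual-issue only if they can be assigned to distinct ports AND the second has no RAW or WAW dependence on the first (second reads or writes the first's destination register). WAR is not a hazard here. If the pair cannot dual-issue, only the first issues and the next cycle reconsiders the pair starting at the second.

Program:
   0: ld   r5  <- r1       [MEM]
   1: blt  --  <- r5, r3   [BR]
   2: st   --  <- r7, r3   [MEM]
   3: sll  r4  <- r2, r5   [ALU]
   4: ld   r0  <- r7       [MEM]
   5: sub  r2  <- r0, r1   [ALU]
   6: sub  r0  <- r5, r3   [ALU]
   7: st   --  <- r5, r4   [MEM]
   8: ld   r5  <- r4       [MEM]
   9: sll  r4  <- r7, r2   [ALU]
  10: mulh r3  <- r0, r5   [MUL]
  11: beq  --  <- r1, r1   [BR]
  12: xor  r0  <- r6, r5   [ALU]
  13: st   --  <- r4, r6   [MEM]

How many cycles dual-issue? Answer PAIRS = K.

0. ld.MEM @i0  | RAW r5
1. blt.BR/st.MEM @i1,i2  | 2-wide
2. sll.ALU/ld.MEM @i3,i4  | 2-wide
3. sub.ALU/sub.ALU @i5,i6  | 2-wide
4. st.MEM @i7  | no-port MEM/MEM
5. ld.MEM/sll.ALU @i8,i9  | 2-wide
6. mulh.MUL/beq.BR @i10,i11  | 2-wide
7. xor.ALU/st.MEM @i12,i13  | 2-wide

PAIRS = 6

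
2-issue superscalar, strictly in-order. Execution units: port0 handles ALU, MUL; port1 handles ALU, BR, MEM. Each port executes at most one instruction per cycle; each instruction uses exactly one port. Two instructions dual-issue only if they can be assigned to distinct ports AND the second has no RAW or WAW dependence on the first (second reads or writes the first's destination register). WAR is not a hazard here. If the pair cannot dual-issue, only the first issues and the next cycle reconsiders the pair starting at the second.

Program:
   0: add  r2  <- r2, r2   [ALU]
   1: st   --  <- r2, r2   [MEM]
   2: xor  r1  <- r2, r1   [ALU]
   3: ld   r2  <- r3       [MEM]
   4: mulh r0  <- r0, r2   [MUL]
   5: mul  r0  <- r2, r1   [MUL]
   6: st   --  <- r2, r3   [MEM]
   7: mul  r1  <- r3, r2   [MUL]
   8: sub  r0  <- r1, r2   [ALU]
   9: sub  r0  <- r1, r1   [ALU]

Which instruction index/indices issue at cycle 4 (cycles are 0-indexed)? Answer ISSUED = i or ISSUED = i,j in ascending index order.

ISSUED = 5,6

c0: i0 add  RAW r2
c1: i1/i2 st xor  dual
c2: i3 ld  RAW r2
c3: i4 mulh  no-port MUL/MUL
c4: i5/i6 mul st  dual
c5: i7 mul  RAW r1
c6: i8 sub  WAW r0
c7: i9 sub  tail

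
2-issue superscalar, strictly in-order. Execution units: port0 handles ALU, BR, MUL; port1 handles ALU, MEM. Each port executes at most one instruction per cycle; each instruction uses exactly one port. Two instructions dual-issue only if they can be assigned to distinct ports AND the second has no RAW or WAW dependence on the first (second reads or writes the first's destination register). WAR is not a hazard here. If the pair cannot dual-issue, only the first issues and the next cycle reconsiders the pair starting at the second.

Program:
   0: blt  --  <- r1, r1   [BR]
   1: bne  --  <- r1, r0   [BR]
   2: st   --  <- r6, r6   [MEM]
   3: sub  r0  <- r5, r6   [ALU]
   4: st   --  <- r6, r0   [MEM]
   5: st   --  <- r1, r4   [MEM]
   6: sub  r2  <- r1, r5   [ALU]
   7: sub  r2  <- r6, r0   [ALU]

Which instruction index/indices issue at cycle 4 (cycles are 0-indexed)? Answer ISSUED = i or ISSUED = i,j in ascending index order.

ISSUED = 5,6

  cy0 -> i0 (blt.BR) no-port BR/BR
  cy1 -> i1,i2 (bne.BR/st.MEM) pair
  cy2 -> i3 (sub.ALU) RAW r0
  cy3 -> i4 (st.MEM) no-port MEM/MEM
  cy4 -> i5,i6 (st.MEM/sub.ALU) pair
  cy5 -> i7 (sub.ALU) tail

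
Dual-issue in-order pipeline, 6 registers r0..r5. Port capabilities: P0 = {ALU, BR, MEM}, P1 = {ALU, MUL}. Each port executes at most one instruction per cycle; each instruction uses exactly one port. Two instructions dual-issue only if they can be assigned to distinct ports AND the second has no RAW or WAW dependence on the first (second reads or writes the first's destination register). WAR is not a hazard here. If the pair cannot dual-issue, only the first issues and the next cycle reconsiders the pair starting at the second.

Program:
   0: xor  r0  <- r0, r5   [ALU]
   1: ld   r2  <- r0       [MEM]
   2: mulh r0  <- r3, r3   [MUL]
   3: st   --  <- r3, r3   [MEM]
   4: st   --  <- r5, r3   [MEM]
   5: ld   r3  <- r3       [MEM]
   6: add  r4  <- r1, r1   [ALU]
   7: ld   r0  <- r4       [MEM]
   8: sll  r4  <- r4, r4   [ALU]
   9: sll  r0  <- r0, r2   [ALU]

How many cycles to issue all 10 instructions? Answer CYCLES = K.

CYCLES = 7

t=0 i0:xor.ALU ; RAW r0
t=1 i1,i2:ld.MEM;mulh.MUL ; 2-wide
t=2 i3:st.MEM ; no-port MEM/MEM
t=3 i4:st.MEM ; no-port MEM/MEM
t=4 i5,i6:ld.MEM;add.ALU ; 2-wide
t=5 i7,i8:ld.MEM;sll.ALU ; 2-wide
t=6 i9:sll.ALU ; tail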